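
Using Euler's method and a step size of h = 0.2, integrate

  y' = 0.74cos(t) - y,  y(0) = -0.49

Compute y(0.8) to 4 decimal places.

Euler: y_{n+1} = y_n + h·f(t_n, y_n).
t=0.000000, y=-0.490000: f=1.230000 → y ← -0.490000 + 0.2·1.230000 = -0.244000
t=0.200000, y=-0.244000: f=0.969249 → y ← -0.244000 + 0.2·0.969249 = -0.050150
t=0.400000, y=-0.050150: f=0.731735 → y ← -0.050150 + 0.2·0.731735 = 0.096197
t=0.600000, y=0.096197: f=0.514551 → y ← 0.096197 + 0.2·0.514551 = 0.199107
y(0.8) ≈ 0.1991

0.1991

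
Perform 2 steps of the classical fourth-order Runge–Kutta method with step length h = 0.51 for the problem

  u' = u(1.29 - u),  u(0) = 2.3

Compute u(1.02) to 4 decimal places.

1.4629

RK4: k1 = f(t_n, u_n); k2 = f(t_n + h/2, u_n + (h/2)·k1); k3 = f(t_n + h/2, u_n + (h/2)·k2); k4 = f(t_n + h, u_n + h·k3); u_{n+1} = u_n + (h/6)·(k1 + 2k2 + 2k3 + k4).
t=0.000000, u=2.300000:
  k1 = f(0.000000, 2.300000) = -2.323000
  k2 = f(0.255000, 1.707635) = -0.713168
  k3 = f(0.255000, 2.118142) = -1.754123
  k4 = f(0.510000, 1.405397) = -0.162179
  u ← 2.300000 + (0.51/6)·(k1 + 2k2 + 2k3 + k4) = 1.669320
t=0.510000, u=1.669320:
  k1 = f(0.510000, 1.669320) = -0.633207
  k2 = f(0.765000, 1.507853) = -0.328489
  k3 = f(0.765000, 1.585556) = -0.468620
  k4 = f(1.020000, 1.430324) = -0.200709
  u ← 1.669320 + (0.51/6)·(k1 + 2k2 + 2k3 + k4) = 1.462929
u(1.02) ≈ 1.4629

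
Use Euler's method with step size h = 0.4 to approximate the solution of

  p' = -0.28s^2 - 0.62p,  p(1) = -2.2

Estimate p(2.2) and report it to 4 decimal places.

-1.5269

Euler: p_{n+1} = p_n + h·f(s_n, p_n).
s=1.000000, p=-2.200000: f=1.084000 → p ← -2.200000 + 0.4·1.084000 = -1.766400
s=1.400000, p=-1.766400: f=0.546368 → p ← -1.766400 + 0.4·0.546368 = -1.547853
s=1.800000, p=-1.547853: f=0.052469 → p ← -1.547853 + 0.4·0.052469 = -1.526865
p(2.2) ≈ -1.5269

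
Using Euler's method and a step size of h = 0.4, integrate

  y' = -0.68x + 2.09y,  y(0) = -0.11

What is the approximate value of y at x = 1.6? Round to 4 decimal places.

-2.3426

Euler: y_{n+1} = y_n + h·f(x_n, y_n).
x=0.000000, y=-0.110000: f=-0.229900 → y ← -0.110000 + 0.4·(-0.229900) = -0.201960
x=0.400000, y=-0.201960: f=-0.694096 → y ← -0.201960 + 0.4·(-0.694096) = -0.479599
x=0.800000, y=-0.479599: f=-1.546361 → y ← -0.479599 + 0.4·(-1.546361) = -1.098143
x=1.200000, y=-1.098143: f=-3.111119 → y ← -1.098143 + 0.4·(-3.111119) = -2.342590
y(1.6) ≈ -2.3426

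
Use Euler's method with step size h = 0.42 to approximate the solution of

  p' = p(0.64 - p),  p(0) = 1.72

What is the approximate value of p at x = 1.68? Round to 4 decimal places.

Euler: p_{n+1} = p_n + h·f(x_n, p_n).
x=0.000000, p=1.720000: f=-1.857600 → p ← 1.720000 + 0.42·(-1.857600) = 0.939808
x=0.420000, p=0.939808: f=-0.281762 → p ← 0.939808 + 0.42·(-0.281762) = 0.821468
x=0.840000, p=0.821468: f=-0.149070 → p ← 0.821468 + 0.42·(-0.149070) = 0.758859
x=1.260000, p=0.758859: f=-0.090197 → p ← 0.758859 + 0.42·(-0.090197) = 0.720976
p(1.68) ≈ 0.7210

0.7210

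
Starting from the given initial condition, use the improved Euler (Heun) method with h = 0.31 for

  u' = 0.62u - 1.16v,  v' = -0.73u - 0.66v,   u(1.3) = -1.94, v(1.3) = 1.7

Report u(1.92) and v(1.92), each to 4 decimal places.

-4.4747, 2.3051

Heun on (u,v): k1 = f(s_n, state_n); k2 = f(s_n + h, state_n + h·k1); state_{n+1} = state_n + (h/2)·(k1 + k2).
1.300000: (-1.940000, 1.700000)
  k1 = (-3.174800, 0.294200)
  predictor → (-2.924188, 1.791202)
  k2 = (-3.890791, 0.952464)
  → (-3.035167, 1.893233)
1.610000: (-3.035167, 1.893233)
  k1 = (-4.077953, 0.966138)
  predictor → (-4.299332, 2.192736)
  k2 = (-5.209159, 1.691307)
  → (-4.474669, 2.305137)
(u(1.92), v(1.92)) ≈ (-4.4747, 2.3051)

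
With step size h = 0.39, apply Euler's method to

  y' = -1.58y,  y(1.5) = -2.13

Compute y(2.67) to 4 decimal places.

-0.1204

Euler: y_{n+1} = y_n + h·f(t_n, y_n).
t=1.500000, y=-2.130000: f=3.365400 → y ← -2.130000 + 0.39·3.365400 = -0.817494
t=1.890000, y=-0.817494: f=1.291641 → y ← -0.817494 + 0.39·1.291641 = -0.313754
t=2.280000, y=-0.313754: f=0.495732 → y ← -0.313754 + 0.39·0.495732 = -0.120419
y(2.67) ≈ -0.1204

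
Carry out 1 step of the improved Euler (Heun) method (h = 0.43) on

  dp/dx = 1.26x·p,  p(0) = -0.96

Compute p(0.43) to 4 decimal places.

Heun: k1 = f(x_n, p_n); k2 = f(x_n + h, p_n + h·k1); p_{n+1} = p_n + (h/2)·(k1 + k2).
x=0.000000, p=-0.960000:
  k1 = f(0.000000, -0.960000) = 0.000000
  k2 = f(0.430000, -0.960000) = -0.520128
  p ← -0.960000 + (0.43/2)·(0.000000 + (-0.520128)) = -1.071828
p(0.43) ≈ -1.0718

-1.0718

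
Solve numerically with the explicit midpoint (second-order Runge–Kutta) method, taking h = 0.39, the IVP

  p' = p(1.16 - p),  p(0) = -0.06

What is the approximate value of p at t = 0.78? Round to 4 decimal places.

Midpoint: k1 = f(t_n, p_n); k2 = f(t_n + h/2, p_n + (h/2)·k1); p_{n+1} = p_n + h·k2.
t=0.000000, p=-0.060000:
  k1 = f(0.000000, -0.060000) = -0.073200
  k2 = f(0.195000, -0.074274) = -0.091674
  p ← -0.060000 + 0.39·(-0.091674) = -0.095753
t=0.390000, p=-0.095753:
  k1 = f(0.390000, -0.095753) = -0.120242
  k2 = f(0.585000, -0.119200) = -0.152481
  p ← -0.095753 + 0.39·(-0.152481) = -0.155221
p(0.78) ≈ -0.1552

-0.1552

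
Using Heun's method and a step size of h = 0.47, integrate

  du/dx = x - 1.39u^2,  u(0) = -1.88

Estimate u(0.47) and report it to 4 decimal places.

Heun: k1 = f(x_n, u_n); k2 = f(x_n + h, u_n + h·k1); u_{n+1} = u_n + (h/2)·(k1 + k2).
x=0.000000, u=-1.880000:
  k1 = f(0.000000, -1.880000) = -4.912816
  k2 = f(0.470000, -4.189024) = -23.921606
  u ← -1.880000 + (0.47/2)·(-4.912816 + (-23.921606)) = -8.656089
u(0.47) ≈ -8.6561

-8.6561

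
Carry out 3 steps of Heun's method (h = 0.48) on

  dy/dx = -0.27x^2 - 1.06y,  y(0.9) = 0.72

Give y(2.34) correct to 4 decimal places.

Heun: k1 = f(x_n, y_n); k2 = f(x_n + h, y_n + h·k1); y_{n+1} = y_n + (h/2)·(k1 + k2).
x=0.900000, y=0.720000:
  k1 = f(0.900000, 0.720000) = -0.981900
  k2 = f(1.380000, 0.248688) = -0.777797
  y ← 0.720000 + (0.48/2)·(-0.981900 + (-0.777797)) = 0.297673
x=1.380000, y=0.297673:
  k1 = f(1.380000, 0.297673) = -0.829721
  k2 = f(1.860000, -0.100593) = -0.827463
  y ← 0.297673 + (0.48/2)·(-0.829721 + (-0.827463)) = -0.100052
x=1.860000, y=-0.100052:
  k1 = f(1.860000, -0.100052) = -0.828037
  k2 = f(2.340000, -0.497509) = -0.951052
  y ← -0.100052 + (0.48/2)·(-0.828037 + (-0.951052)) = -0.527033
y(2.34) ≈ -0.5270

-0.5270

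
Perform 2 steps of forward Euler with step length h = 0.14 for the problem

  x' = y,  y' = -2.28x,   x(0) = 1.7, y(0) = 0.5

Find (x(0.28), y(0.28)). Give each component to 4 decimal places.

1.7640, -0.6076

Euler on (x,y): x_{n+1} = x_n + h·x', y_{n+1} = y_n + h·y'.
0.000000: (1.700000, 0.500000); f=(0.500000, -3.876000) → (1.770000, -0.042640)
0.140000: (1.770000, -0.042640); f=(-0.042640, -4.035600) → (1.764030, -0.607624)
(x(0.28), y(0.28)) ≈ (1.7640, -0.6076)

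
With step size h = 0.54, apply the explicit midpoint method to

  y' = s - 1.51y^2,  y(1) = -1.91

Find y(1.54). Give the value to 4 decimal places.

Midpoint: k1 = f(s_n, y_n); k2 = f(s_n + h/2, y_n + (h/2)·k1); y_{n+1} = y_n + h·k2.
s=1.000000, y=-1.910000:
  k1 = f(1.000000, -1.910000) = -4.508631
  k2 = f(1.270000, -3.127330) = -13.498095
  y ← -1.910000 + 0.54·(-13.498095) = -9.198971
y(1.54) ≈ -9.1990

-9.1990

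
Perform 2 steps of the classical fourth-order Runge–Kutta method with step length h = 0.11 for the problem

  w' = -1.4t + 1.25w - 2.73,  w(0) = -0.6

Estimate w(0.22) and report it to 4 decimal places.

-1.5184

RK4: k1 = f(t_n, w_n); k2 = f(t_n + h/2, w_n + (h/2)·k1); k3 = f(t_n + h/2, w_n + (h/2)·k2); k4 = f(t_n + h, w_n + h·k3); w_{n+1} = w_n + (h/6)·(k1 + 2k2 + 2k3 + k4).
t=0.000000, w=-0.600000:
  k1 = f(0.000000, -0.600000) = -3.480000
  k2 = f(0.055000, -0.791400) = -3.796250
  k3 = f(0.055000, -0.808794) = -3.817992
  k4 = f(0.110000, -1.019979) = -4.158974
  w ← -0.600000 + (0.11/6)·(k1 + 2k2 + 2k3 + k4) = -1.019237
t=0.110000, w=-1.019237:
  k1 = f(0.110000, -1.019237) = -4.158046
  k2 = f(0.165000, -1.247929) = -4.520912
  k3 = f(0.165000, -1.267887) = -4.545859
  k4 = f(0.220000, -1.519281) = -4.937101
  w ← -1.019237 + (0.11/6)·(k1 + 2k2 + 2k3 + k4) = -1.518429
w(0.22) ≈ -1.5184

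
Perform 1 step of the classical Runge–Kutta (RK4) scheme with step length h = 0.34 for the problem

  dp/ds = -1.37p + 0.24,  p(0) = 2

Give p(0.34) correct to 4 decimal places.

RK4: k1 = f(s_n, p_n); k2 = f(s_n + h/2, p_n + (h/2)·k1); k3 = f(s_n + h/2, p_n + (h/2)·k2); k4 = f(s_n + h, p_n + h·k3); p_{n+1} = p_n + (h/6)·(k1 + 2k2 + 2k3 + k4).
s=0.000000, p=2.000000:
  k1 = f(0.000000, 2.000000) = -2.500000
  k2 = f(0.170000, 1.575000) = -1.917750
  k3 = f(0.170000, 1.673982) = -2.053356
  k4 = f(0.340000, 1.301859) = -1.543547
  p ← 2.000000 + (0.34/6)·(k1 + 2k2 + 2k3 + k4) = 1.320807
p(0.34) ≈ 1.3208

1.3208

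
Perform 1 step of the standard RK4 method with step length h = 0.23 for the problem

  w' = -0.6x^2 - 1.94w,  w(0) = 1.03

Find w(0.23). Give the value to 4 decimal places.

0.6572

RK4: k1 = f(x_n, w_n); k2 = f(x_n + h/2, w_n + (h/2)·k1); k3 = f(x_n + h/2, w_n + (h/2)·k2); k4 = f(x_n + h, w_n + h·k3); w_{n+1} = w_n + (h/6)·(k1 + 2k2 + 2k3 + k4).
x=0.000000, w=1.030000:
  k1 = f(0.000000, 1.030000) = -1.998200
  k2 = f(0.115000, 0.800207) = -1.560337
  k3 = f(0.115000, 0.850561) = -1.658024
  k4 = f(0.230000, 0.648655) = -1.290130
  w ← 1.030000 + (0.23/6)·(k1 + 2k2 + 2k3 + k4) = 0.657206
w(0.23) ≈ 0.6572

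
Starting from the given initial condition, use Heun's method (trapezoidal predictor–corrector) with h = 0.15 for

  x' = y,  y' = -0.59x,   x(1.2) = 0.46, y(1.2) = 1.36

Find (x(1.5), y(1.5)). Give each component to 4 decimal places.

Heun on (x,y): k1 = f(t_n, state_n); k2 = f(t_n + h, state_n + h·k1); state_{n+1} = state_n + (h/2)·(k1 + k2).
1.200000: (0.460000, 1.360000)
  k1 = (1.360000, -0.271400)
  predictor → (0.664000, 1.319290)
  k2 = (1.319290, -0.391760)
  → (0.660947, 1.310263)
1.350000: (0.660947, 1.310263)
  k1 = (1.310263, -0.389959)
  predictor → (0.857486, 1.251769)
  k2 = (1.251769, -0.505917)
  → (0.853099, 1.243072)
(x(1.5), y(1.5)) ≈ (0.8531, 1.2431)

0.8531, 1.2431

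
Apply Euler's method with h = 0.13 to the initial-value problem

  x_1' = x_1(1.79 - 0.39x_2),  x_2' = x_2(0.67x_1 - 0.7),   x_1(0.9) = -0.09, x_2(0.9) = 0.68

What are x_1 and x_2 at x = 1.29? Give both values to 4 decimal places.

-0.1561, 0.4949

Euler on (x_1,x_2): x_1_{n+1} = x_1_n + h·x_1', x_2_{n+1} = x_2_n + h·x_2'.
0.900000: (-0.090000, 0.680000); f=(-0.137232, -0.517004) → (-0.107840, 0.612789)
1.030000: (-0.107840, 0.612789); f=(-0.167261, -0.473228) → (-0.129584, 0.551270)
1.160000: (-0.129584, 0.551270); f=(-0.204096, -0.433751) → (-0.156117, 0.494882)
(x_1(1.29), x_2(1.29)) ≈ (-0.1561, 0.4949)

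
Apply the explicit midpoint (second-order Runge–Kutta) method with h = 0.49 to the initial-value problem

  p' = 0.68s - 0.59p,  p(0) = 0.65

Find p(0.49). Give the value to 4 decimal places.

0.5709

Midpoint: k1 = f(s_n, p_n); k2 = f(s_n + h/2, p_n + (h/2)·k1); p_{n+1} = p_n + h·k2.
s=0.000000, p=0.650000:
  k1 = f(0.000000, 0.650000) = -0.383500
  k2 = f(0.245000, 0.556042) = -0.161465
  p ← 0.650000 + 0.49·(-0.161465) = 0.570882
p(0.49) ≈ 0.5709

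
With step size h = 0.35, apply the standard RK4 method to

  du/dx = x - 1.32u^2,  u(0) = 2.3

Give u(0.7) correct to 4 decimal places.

0.8658

RK4: k1 = f(x_n, u_n); k2 = f(x_n + h/2, u_n + (h/2)·k1); k3 = f(x_n + h/2, u_n + (h/2)·k2); k4 = f(x_n + h, u_n + h·k3); u_{n+1} = u_n + (h/6)·(k1 + 2k2 + 2k3 + k4).
x=0.000000, u=2.300000:
  k1 = f(0.000000, 2.300000) = -6.982800
  k2 = f(0.175000, 1.078010) = -1.358979
  k3 = f(0.175000, 2.062179) = -5.438406
  k4 = f(0.350000, 0.396558) = 0.142419
  u ← 2.300000 + (0.35/6)·(k1 + 2k2 + 2k3 + k4) = 1.107949
x=0.350000, u=1.107949:
  k1 = f(0.350000, 1.107949) = -1.270369
  k2 = f(0.525000, 0.885635) = -0.510341
  k3 = f(0.525000, 1.018640) = -0.844668
  k4 = f(0.700000, 0.812316) = -0.171011
  u ← 1.107949 + (0.35/6)·(k1 + 2k2 + 2k3 + k4) = 0.865785
u(0.7) ≈ 0.8658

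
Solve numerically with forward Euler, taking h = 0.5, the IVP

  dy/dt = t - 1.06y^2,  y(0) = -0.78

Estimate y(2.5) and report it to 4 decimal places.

-11.2772

Euler: y_{n+1} = y_n + h·f(t_n, y_n).
t=0.000000, y=-0.780000: f=-0.644904 → y ← -0.780000 + 0.5·(-0.644904) = -1.102452
t=0.500000, y=-1.102452: f=-0.788324 → y ← -1.102452 + 0.5·(-0.788324) = -1.496614
t=1.000000, y=-1.496614: f=-1.374245 → y ← -1.496614 + 0.5·(-1.374245) = -2.183737
t=1.500000, y=-2.183737: f=-3.554829 → y ← -2.183737 + 0.5·(-3.554829) = -3.961152
t=2.000000, y=-3.961152: f=-14.632165 → y ← -3.961152 + 0.5·(-14.632165) = -11.277234
y(2.5) ≈ -11.2772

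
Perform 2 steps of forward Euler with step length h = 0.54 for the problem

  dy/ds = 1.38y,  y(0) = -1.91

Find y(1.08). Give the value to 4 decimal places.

Euler: y_{n+1} = y_n + h·f(s_n, y_n).
s=0.000000, y=-1.910000: f=-2.635800 → y ← -1.910000 + 0.54·(-2.635800) = -3.333332
s=0.540000, y=-3.333332: f=-4.599998 → y ← -3.333332 + 0.54·(-4.599998) = -5.817331
y(1.08) ≈ -5.8173

-5.8173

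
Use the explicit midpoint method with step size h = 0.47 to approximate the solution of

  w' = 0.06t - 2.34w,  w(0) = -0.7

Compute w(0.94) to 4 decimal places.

-0.1626

Midpoint: k1 = f(t_n, w_n); k2 = f(t_n + h/2, w_n + (h/2)·k1); w_{n+1} = w_n + h·k2.
t=0.000000, w=-0.700000:
  k1 = f(0.000000, -0.700000) = 1.638000
  k2 = f(0.235000, -0.315070) = 0.751364
  w ← -0.700000 + 0.47·0.751364 = -0.346859
t=0.470000, w=-0.346859:
  k1 = f(0.470000, -0.346859) = 0.839850
  k2 = f(0.705000, -0.149494) = 0.392117
  w ← -0.346859 + 0.47·0.392117 = -0.162564
w(0.94) ≈ -0.1626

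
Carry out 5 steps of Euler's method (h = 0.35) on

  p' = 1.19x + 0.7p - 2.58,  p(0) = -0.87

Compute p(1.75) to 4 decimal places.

Euler: p_{n+1} = p_n + h·f(x_n, p_n).
x=0.000000, p=-0.870000: f=-3.189000 → p ← -0.870000 + 0.35·(-3.189000) = -1.986150
x=0.350000, p=-1.986150: f=-3.553805 → p ← -1.986150 + 0.35·(-3.553805) = -3.229982
x=0.700000, p=-3.229982: f=-4.007987 → p ← -3.229982 + 0.35·(-4.007987) = -4.632777
x=1.050000, p=-4.632777: f=-4.573444 → p ← -4.632777 + 0.35·(-4.573444) = -6.233483
x=1.400000, p=-6.233483: f=-5.277438 → p ← -6.233483 + 0.35·(-5.277438) = -8.080586
p(1.75) ≈ -8.0806

-8.0806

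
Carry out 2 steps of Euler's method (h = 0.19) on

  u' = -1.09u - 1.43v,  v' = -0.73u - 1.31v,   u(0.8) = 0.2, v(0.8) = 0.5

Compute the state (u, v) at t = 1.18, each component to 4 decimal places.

Euler on (u,v): u_{n+1} = u_n + h·u', v_{n+1} = v_n + h·v'.
0.800000: (0.200000, 0.500000); f=(-0.933000, -0.801000) → (0.022730, 0.347810)
0.990000: (0.022730, 0.347810); f=(-0.522144, -0.472224) → (-0.076477, 0.258087)
(u(1.18), v(1.18)) ≈ (-0.0765, 0.2581)

-0.0765, 0.2581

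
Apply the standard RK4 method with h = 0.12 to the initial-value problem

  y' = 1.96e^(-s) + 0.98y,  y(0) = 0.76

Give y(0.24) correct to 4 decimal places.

RK4: k1 = f(s_n, y_n); k2 = f(s_n + h/2, y_n + (h/2)·k1); k3 = f(s_n + h/2, y_n + (h/2)·k2); k4 = f(s_n + h, y_n + h·k3); y_{n+1} = y_n + (h/6)·(k1 + 2k2 + 2k3 + k4).
s=0.000000, y=0.760000:
  k1 = f(0.000000, 0.760000) = 2.704800
  k2 = f(0.060000, 0.922288) = 2.749701
  k3 = f(0.060000, 0.924982) = 2.752341
  k4 = f(0.120000, 1.090281) = 2.806839
  y ← 0.760000 + (0.12/6)·(k1 + 2k2 + 2k3 + k4) = 1.090314
s=0.120000, y=1.090314:
  k1 = f(0.120000, 1.090314) = 2.806872
  k2 = f(0.180000, 1.258727) = 2.870682
  k3 = f(0.180000, 1.262555) = 2.874434
  k4 = f(0.240000, 1.435247) = 2.948332
  y ← 1.090314 + (0.12/6)·(k1 + 2k2 + 2k3 + k4) = 1.435223
y(0.24) ≈ 1.4352

1.4352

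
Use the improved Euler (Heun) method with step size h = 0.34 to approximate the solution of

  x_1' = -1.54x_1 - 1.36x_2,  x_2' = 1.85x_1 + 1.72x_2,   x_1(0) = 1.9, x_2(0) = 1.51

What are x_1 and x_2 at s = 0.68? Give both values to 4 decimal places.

Heun on (x_1,x_2): k1 = f(s_n, state_n); k2 = f(s_n + h, state_n + h·k1); state_{n+1} = state_n + (h/2)·(k1 + k2).
0.000000: (1.900000, 1.510000)
  k1 = (-4.979600, 6.112200)
  predictor → (0.206936, 3.588148)
  k2 = (-5.198563, 6.554446)
  → (0.169712, 3.663330)
0.340000: (0.169712, 3.663330)
  k1 = (-5.243486, 6.614895)
  predictor → (-1.613073, 5.912394)
  k2 = (-5.556724, 7.185133)
  → (-1.666323, 6.009335)
(x_1(0.68), x_2(0.68)) ≈ (-1.6663, 6.0093)

-1.6663, 6.0093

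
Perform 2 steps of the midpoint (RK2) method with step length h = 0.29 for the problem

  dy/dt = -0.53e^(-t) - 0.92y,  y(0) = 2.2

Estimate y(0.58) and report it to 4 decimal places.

1.1297

Midpoint: k1 = f(t_n, y_n); k2 = f(t_n + h/2, y_n + (h/2)·k1); y_{n+1} = y_n + h·k2.
t=0.000000, y=2.200000:
  k1 = f(0.000000, 2.200000) = -2.554000
  k2 = f(0.145000, 1.829670) = -2.141758
  y ← 2.200000 + 0.29·(-2.141758) = 1.578890
t=0.290000, y=1.578890:
  k1 = f(0.290000, 1.578890) = -1.849159
  k2 = f(0.435000, 1.310762) = -1.548951
  y ← 1.578890 + 0.29·(-1.548951) = 1.129694
y(0.58) ≈ 1.1297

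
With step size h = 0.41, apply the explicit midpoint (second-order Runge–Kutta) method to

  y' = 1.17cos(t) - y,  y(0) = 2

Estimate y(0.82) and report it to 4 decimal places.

1.4606

Midpoint: k1 = f(t_n, y_n); k2 = f(t_n + h/2, y_n + (h/2)·k1); y_{n+1} = y_n + h·k2.
t=0.000000, y=2.000000:
  k1 = f(0.000000, 2.000000) = -0.830000
  k2 = f(0.205000, 1.829850) = -0.684349
  y ← 2.000000 + 0.41·(-0.684349) = 1.719417
t=0.410000, y=1.719417:
  k1 = f(0.410000, 1.719417) = -0.646386
  k2 = f(0.615000, 1.586908) = -0.631283
  y ← 1.719417 + 0.41·(-0.631283) = 1.460591
y(0.82) ≈ 1.4606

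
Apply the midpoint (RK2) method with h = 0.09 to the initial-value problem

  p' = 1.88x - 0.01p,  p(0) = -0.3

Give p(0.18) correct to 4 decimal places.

Midpoint: k1 = f(x_n, p_n); k2 = f(x_n + h/2, p_n + (h/2)·k1); p_{n+1} = p_n + h·k2.
x=0.000000, p=-0.300000:
  k1 = f(0.000000, -0.300000) = 0.003000
  k2 = f(0.045000, -0.299865) = 0.087599
  p ← -0.300000 + 0.09·0.087599 = -0.292116
x=0.090000, p=-0.292116:
  k1 = f(0.090000, -0.292116) = 0.172121
  k2 = f(0.135000, -0.284371) = 0.256644
  p ← -0.292116 + 0.09·0.256644 = -0.269018
p(0.18) ≈ -0.2690

-0.2690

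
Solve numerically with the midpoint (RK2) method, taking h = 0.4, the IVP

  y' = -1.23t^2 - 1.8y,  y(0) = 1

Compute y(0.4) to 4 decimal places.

0.5195

Midpoint: k1 = f(t_n, y_n); k2 = f(t_n + h/2, y_n + (h/2)·k1); y_{n+1} = y_n + h·k2.
t=0.000000, y=1.000000:
  k1 = f(0.000000, 1.000000) = -1.800000
  k2 = f(0.200000, 0.640000) = -1.201200
  y ← 1.000000 + 0.4·(-1.201200) = 0.519520
y(0.4) ≈ 0.5195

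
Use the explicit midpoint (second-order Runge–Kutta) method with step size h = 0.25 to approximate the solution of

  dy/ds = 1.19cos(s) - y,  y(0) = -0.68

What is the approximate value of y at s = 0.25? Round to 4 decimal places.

-0.2733

Midpoint: k1 = f(s_n, y_n); k2 = f(s_n + h/2, y_n + (h/2)·k1); y_{n+1} = y_n + h·k2.
s=0.000000, y=-0.680000:
  k1 = f(0.000000, -0.680000) = 1.870000
  k2 = f(0.125000, -0.446250) = 1.626965
  y ← -0.680000 + 0.25·1.626965 = -0.273259
y(0.25) ≈ -0.2733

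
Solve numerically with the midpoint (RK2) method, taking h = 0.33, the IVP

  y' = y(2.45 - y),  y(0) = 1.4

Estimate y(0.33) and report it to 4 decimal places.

Midpoint: k1 = f(s_n, y_n); k2 = f(s_n + h/2, y_n + (h/2)·k1); y_{n+1} = y_n + h·k2.
s=0.000000, y=1.400000:
  k1 = f(0.000000, 1.400000) = 1.470000
  k2 = f(0.165000, 1.642550) = 1.326277
  y ← 1.400000 + 0.33·1.326277 = 1.837671
y(0.33) ≈ 1.8377

1.8377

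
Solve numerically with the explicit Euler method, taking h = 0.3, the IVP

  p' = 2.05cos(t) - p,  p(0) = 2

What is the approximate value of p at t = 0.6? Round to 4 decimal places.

Euler: p_{n+1} = p_n + h·f(t_n, p_n).
t=0.000000, p=2.000000: f=0.050000 → p ← 2.000000 + 0.3·0.050000 = 2.015000
t=0.300000, p=2.015000: f=-0.056560 → p ← 2.015000 + 0.3·(-0.056560) = 1.998032
p(0.6) ≈ 1.9980

1.9980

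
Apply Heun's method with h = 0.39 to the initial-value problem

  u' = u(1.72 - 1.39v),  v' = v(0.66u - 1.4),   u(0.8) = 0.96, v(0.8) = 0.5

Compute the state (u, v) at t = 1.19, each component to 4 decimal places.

1.4749, 0.3902

Heun on (u,v): k1 = f(t_n, state_n); k2 = f(t_n + h, state_n + h·k1); state_{n+1} = state_n + (h/2)·(k1 + k2).
0.800000: (0.960000, 0.500000)
  k1 = (0.984000, -0.383200)
  predictor → (1.343760, 0.350552)
  k2 = (1.656497, -0.179875)
  → (1.474897, 0.390200)
(u(1.19), v(1.19)) ≈ (1.4749, 0.3902)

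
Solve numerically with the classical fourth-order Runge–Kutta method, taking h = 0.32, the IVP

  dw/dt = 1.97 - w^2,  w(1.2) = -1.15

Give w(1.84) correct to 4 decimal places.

-0.3538

RK4: k1 = f(t_n, w_n); k2 = f(t_n + h/2, w_n + (h/2)·k1); k3 = f(t_n + h/2, w_n + (h/2)·k2); k4 = f(t_n + h, w_n + h·k3); w_{n+1} = w_n + (h/6)·(k1 + 2k2 + 2k3 + k4).
t=1.200000, w=-1.150000:
  k1 = f(1.200000, -1.150000) = 0.647500
  k2 = f(1.360000, -1.046400) = 0.875047
  k3 = f(1.360000, -1.009992) = 0.949915
  k4 = f(1.520000, -0.846027) = 1.254238
  w ← -1.150000 + (0.32/6)·(k1 + 2k2 + 2k3 + k4) = -0.853911
t=1.520000, w=-0.853911:
  k1 = f(1.520000, -0.853911) = 1.240835
  k2 = f(1.680000, -0.655378) = 1.540480
  k3 = f(1.680000, -0.607435) = 1.601023
  k4 = f(1.840000, -0.341584) = 1.853320
  w ← -0.853911 + (0.32/6)·(k1 + 2k2 + 2k3 + k4) = -0.353796
w(1.84) ≈ -0.3538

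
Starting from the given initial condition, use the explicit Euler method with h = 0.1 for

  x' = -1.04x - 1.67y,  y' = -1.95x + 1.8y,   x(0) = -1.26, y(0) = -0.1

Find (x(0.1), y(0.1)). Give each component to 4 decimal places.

-1.1123, 0.1277

Euler on (x,y): x_{n+1} = x_n + h·x', y_{n+1} = y_n + h·y'.
0.000000: (-1.260000, -0.100000); f=(1.477400, 2.277000) → (-1.112260, 0.127700)
(x(0.1), y(0.1)) ≈ (-1.1123, 0.1277)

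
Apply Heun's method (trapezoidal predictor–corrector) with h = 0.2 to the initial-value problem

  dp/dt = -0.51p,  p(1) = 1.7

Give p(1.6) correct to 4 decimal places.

Heun: k1 = f(t_n, p_n); k2 = f(t_n + h, p_n + h·k1); p_{n+1} = p_n + (h/2)·(k1 + k2).
t=1.000000, p=1.700000:
  k1 = f(1.000000, 1.700000) = -0.867000
  k2 = f(1.200000, 1.526600) = -0.778566
  p ← 1.700000 + (0.2/2)·(-0.867000 + (-0.778566)) = 1.535443
t=1.200000, p=1.535443:
  k1 = f(1.200000, 1.535443) = -0.783076
  k2 = f(1.400000, 1.378828) = -0.703202
  p ← 1.535443 + (0.2/2)·(-0.783076 + (-0.703202)) = 1.386816
t=1.400000, p=1.386816:
  k1 = f(1.400000, 1.386816) = -0.707276
  k2 = f(1.600000, 1.245360) = -0.635134
  p ← 1.386816 + (0.2/2)·(-0.707276 + (-0.635134)) = 1.252575
p(1.6) ≈ 1.2526

1.2526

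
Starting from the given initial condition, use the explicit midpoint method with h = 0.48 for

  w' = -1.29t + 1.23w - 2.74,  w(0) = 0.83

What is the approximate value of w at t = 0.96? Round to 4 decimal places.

-2.9206

Midpoint: k1 = f(t_n, w_n); k2 = f(t_n + h/2, w_n + (h/2)·k1); w_{n+1} = w_n + h·k2.
t=0.000000, w=0.830000:
  k1 = f(0.000000, 0.830000) = -1.719100
  k2 = f(0.240000, 0.417416) = -2.536178
  w ← 0.830000 + 0.48·(-2.536178) = -0.387366
t=0.480000, w=-0.387366:
  k1 = f(0.480000, -0.387366) = -3.835660
  k2 = f(0.720000, -1.307924) = -5.277546
  w ← -0.387366 + 0.48·(-5.277546) = -2.920588
w(0.96) ≈ -2.9206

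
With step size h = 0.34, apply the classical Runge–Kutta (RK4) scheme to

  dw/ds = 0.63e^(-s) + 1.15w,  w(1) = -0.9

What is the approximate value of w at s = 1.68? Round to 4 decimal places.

-1.7860

RK4: k1 = f(s_n, w_n); k2 = f(s_n + h/2, w_n + (h/2)·k1); k3 = f(s_n + h/2, w_n + (h/2)·k2); k4 = f(s_n + h, w_n + h·k3); w_{n+1} = w_n + (h/6)·(k1 + 2k2 + 2k3 + k4).
s=1.000000, w=-0.900000:
  k1 = f(1.000000, -0.900000) = -0.803236
  k2 = f(1.170000, -1.036550) = -0.996501
  k3 = f(1.170000, -1.069405) = -1.034285
  k4 = f(1.340000, -1.251657) = -1.274443
  w ← -0.900000 + (0.34/6)·(k1 + 2k2 + 2k3 + k4) = -1.247891
s=1.340000, w=-1.247891:
  k1 = f(1.340000, -1.247891) = -1.270112
  k2 = f(1.510000, -1.463810) = -1.544208
  k3 = f(1.510000, -1.510406) = -1.597794
  k4 = f(1.680000, -1.791141) = -1.942396
  w ← -1.247891 + (0.34/6)·(k1 + 2k2 + 2k3 + k4) = -1.786027
w(1.68) ≈ -1.7860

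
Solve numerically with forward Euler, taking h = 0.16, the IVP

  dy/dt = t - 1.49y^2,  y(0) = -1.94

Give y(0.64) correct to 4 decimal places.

Euler: y_{n+1} = y_n + h·f(t_n, y_n).
t=0.000000, y=-1.940000: f=-5.607764 → y ← -1.940000 + 0.16·(-5.607764) = -2.837242
t=0.160000, y=-2.837242: f=-11.834416 → y ← -2.837242 + 0.16·(-11.834416) = -4.730749
t=0.320000, y=-4.730749: f=-33.026176 → y ← -4.730749 + 0.16·(-33.026176) = -10.014937
t=0.480000, y=-10.014937: f=-148.965454 → y ← -10.014937 + 0.16·(-148.965454) = -33.849410
y(0.64) ≈ -33.8494

-33.8494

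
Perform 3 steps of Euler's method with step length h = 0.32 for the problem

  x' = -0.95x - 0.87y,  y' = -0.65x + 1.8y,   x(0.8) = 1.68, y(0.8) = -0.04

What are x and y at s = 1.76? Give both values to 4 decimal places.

Euler on (x,y): x_{n+1} = x_n + h·x', y_{n+1} = y_n + h·y'.
0.800000: (1.680000, -0.040000); f=(-1.561200, -1.164000) → (1.180416, -0.412480)
1.120000: (1.180416, -0.412480); f=(-0.762538, -1.509734) → (0.936404, -0.895595)
1.440000: (0.936404, -0.895595); f=(-0.110416, -2.220734) → (0.901071, -1.606230)
(x(1.76), y(1.76)) ≈ (0.9011, -1.6062)

0.9011, -1.6062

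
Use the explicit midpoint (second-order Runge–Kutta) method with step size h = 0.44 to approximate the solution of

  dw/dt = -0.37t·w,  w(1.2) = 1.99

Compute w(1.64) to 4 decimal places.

Midpoint: k1 = f(t_n, w_n); k2 = f(t_n + h/2, w_n + (h/2)·k1); w_{n+1} = w_n + h·k2.
t=1.200000, w=1.990000:
  k1 = f(1.200000, 1.990000) = -0.883560
  k2 = f(1.420000, 1.795617) = -0.943417
  w ← 1.990000 + 0.44·(-0.943417) = 1.574896
w(1.64) ≈ 1.5749

1.5749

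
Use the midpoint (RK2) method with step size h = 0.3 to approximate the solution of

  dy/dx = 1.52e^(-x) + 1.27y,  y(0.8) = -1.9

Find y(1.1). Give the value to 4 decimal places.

Midpoint: k1 = f(x_n, y_n); k2 = f(x_n + h/2, y_n + (h/2)·k1); y_{n+1} = y_n + h·k2.
x=0.800000, y=-1.900000:
  k1 = f(0.800000, -1.900000) = -1.730020
  k2 = f(0.950000, -2.159503) = -2.154722
  y ← -1.900000 + 0.3·(-2.154722) = -2.546417
y(1.1) ≈ -2.5464

-2.5464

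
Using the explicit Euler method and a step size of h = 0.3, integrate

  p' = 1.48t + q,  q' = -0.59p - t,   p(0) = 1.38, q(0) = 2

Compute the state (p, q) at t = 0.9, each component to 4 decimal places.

3.3009, 0.6680

Euler on (p,q): p_{n+1} = p_n + h·p', q_{n+1} = q_n + h·q'.
0.000000: (1.380000, 2.000000); f=(2.000000, -0.814200) → (1.980000, 1.755740)
0.300000: (1.980000, 1.755740); f=(2.199740, -1.468200) → (2.639922, 1.315280)
0.600000: (2.639922, 1.315280); f=(2.203280, -2.157554) → (3.300906, 0.668014)
(p(0.9), q(0.9)) ≈ (3.3009, 0.6680)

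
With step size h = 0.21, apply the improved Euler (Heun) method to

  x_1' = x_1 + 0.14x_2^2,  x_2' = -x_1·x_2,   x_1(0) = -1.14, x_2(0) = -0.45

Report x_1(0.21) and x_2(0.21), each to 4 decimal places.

-1.3964, -0.5843

Heun on (x_1,x_2): k1 = f(x_n, state_n); k2 = f(x_n + h, state_n + h·k1); state_{n+1} = state_n + (h/2)·(k1 + k2).
0.000000: (-1.140000, -0.450000)
  k1 = (-1.111650, -0.513000)
  predictor → (-1.373446, -0.557730)
  k2 = (-1.329898, -0.766012)
  → (-1.396363, -0.584296)
(x_1(0.21), x_2(0.21)) ≈ (-1.3964, -0.5843)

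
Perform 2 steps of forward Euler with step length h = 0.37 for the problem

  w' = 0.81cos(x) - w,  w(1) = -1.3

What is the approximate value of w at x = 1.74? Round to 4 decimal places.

Euler: w_{n+1} = w_n + h·f(x_n, w_n).
x=1.000000, w=-1.300000: f=1.737645 → w ← -1.300000 + 0.37·1.737645 = -0.657071
x=1.370000, w=-0.657071: f=0.818626 → w ← -0.657071 + 0.37·0.818626 = -0.354180
w(1.74) ≈ -0.3542

-0.3542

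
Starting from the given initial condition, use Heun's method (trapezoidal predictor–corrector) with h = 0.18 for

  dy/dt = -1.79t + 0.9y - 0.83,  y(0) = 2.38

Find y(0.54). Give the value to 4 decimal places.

Heun: k1 = f(t_n, y_n); k2 = f(t_n + h, y_n + h·k1); y_{n+1} = y_n + (h/2)·(k1 + k2).
t=0.000000, y=2.380000:
  k1 = f(0.000000, 2.380000) = 1.312000
  k2 = f(0.180000, 2.616160) = 1.202344
  y ← 2.380000 + (0.18/2)·(1.312000 + 1.202344) = 2.606291
t=0.180000, y=2.606291:
  k1 = f(0.180000, 2.606291) = 1.193462
  k2 = f(0.360000, 2.821114) = 1.064603
  y ← 2.606291 + (0.18/2)·(1.193462 + 1.064603) = 2.809517
t=0.360000, y=2.809517:
  k1 = f(0.360000, 2.809517) = 1.054165
  k2 = f(0.540000, 2.999266) = 0.902740
  y ← 2.809517 + (0.18/2)·(1.054165 + 0.902740) = 2.985638
y(0.54) ≈ 2.9856

2.9856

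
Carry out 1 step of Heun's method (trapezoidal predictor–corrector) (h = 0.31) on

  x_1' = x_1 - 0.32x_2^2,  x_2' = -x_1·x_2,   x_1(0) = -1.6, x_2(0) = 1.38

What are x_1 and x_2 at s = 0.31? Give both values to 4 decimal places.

Heun on (x_1,x_2): k1 = f(s_n, state_n); k2 = f(s_n + h, state_n + h·k1); state_{n+1} = state_n + (h/2)·(k1 + k2).
0.000000: (-1.600000, 1.380000)
  k1 = (-2.209408, 2.208000)
  predictor → (-2.284916, 2.064480)
  k2 = (-3.648781, 4.717164)
  → (-2.508019, 2.453400)
(x_1(0.31), x_2(0.31)) ≈ (-2.5080, 2.4534)

-2.5080, 2.4534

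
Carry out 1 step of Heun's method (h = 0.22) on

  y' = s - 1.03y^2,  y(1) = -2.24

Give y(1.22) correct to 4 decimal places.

Heun: k1 = f(s_n, y_n); k2 = f(s_n + h, y_n + h·k1); y_{n+1} = y_n + (h/2)·(k1 + k2).
s=1.000000, y=-2.240000:
  k1 = f(1.000000, -2.240000) = -4.168128
  k2 = f(1.220000, -3.156988) = -9.045571
  y ← -2.240000 + (0.22/2)·(-4.168128 + (-9.045571)) = -3.693507
y(1.22) ≈ -3.6935

-3.6935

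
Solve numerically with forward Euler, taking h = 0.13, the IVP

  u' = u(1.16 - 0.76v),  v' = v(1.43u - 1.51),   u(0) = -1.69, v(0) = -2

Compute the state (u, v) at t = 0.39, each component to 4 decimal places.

-3.3761, -0.1024

Euler on (u,v): u_{n+1} = u_n + h·u', v_{n+1} = v_n + h·v'.
0.000000: (-1.690000, -2.000000); f=(-4.529200, 7.853400) → (-2.278796, -0.979058)
0.130000: (-2.278796, -0.979058); f=(-4.339019, 4.668813) → (-2.842868, -0.372112)
0.260000: (-2.842868, -0.372112); f=(-4.101706, 2.074639) → (-3.376090, -0.102409)
(u(0.39), v(0.39)) ≈ (-3.3761, -0.1024)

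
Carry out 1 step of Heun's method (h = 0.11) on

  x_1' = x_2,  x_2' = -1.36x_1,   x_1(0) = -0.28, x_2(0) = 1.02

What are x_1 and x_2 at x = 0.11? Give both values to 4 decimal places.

Heun on (x_1,x_2): k1 = f(x_n, state_n); k2 = f(x_n + h, state_n + h·k1); state_{n+1} = state_n + (h/2)·(k1 + k2).
0.000000: (-0.280000, 1.020000)
  k1 = (1.020000, 0.380800)
  predictor → (-0.167800, 1.061888)
  k2 = (1.061888, 0.228208)
  → (-0.165496, 1.053495)
(x_1(0.11), x_2(0.11)) ≈ (-0.1655, 1.0535)

-0.1655, 1.0535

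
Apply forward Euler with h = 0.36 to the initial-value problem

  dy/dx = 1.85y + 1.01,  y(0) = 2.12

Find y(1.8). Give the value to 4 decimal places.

33.6698

Euler: y_{n+1} = y_n + h·f(x_n, y_n).
x=0.000000, y=2.120000: f=4.932000 → y ← 2.120000 + 0.36·4.932000 = 3.895520
x=0.360000, y=3.895520: f=8.216712 → y ← 3.895520 + 0.36·8.216712 = 6.853536
x=0.720000, y=6.853536: f=13.689042 → y ← 6.853536 + 0.36·13.689042 = 11.781592
x=1.080000, y=11.781592: f=22.805944 → y ← 11.781592 + 0.36·22.805944 = 19.991731
x=1.440000, y=19.991731: f=37.994703 → y ← 19.991731 + 0.36·37.994703 = 33.669825
y(1.8) ≈ 33.6698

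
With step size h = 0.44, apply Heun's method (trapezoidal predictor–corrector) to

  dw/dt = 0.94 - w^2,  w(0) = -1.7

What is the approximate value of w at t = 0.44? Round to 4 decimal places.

-3.3617

Heun: k1 = f(t_n, w_n); k2 = f(t_n + h, w_n + h·k1); w_{n+1} = w_n + (h/2)·(k1 + k2).
t=0.000000, w=-1.700000:
  k1 = f(0.000000, -1.700000) = -1.950000
  k2 = f(0.440000, -2.558000) = -5.603364
  w ← -1.700000 + (0.44/2)·(-1.950000 + (-5.603364)) = -3.361740
w(0.44) ≈ -3.3617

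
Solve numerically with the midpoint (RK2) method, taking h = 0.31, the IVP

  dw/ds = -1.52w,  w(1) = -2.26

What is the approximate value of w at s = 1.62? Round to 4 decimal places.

Midpoint: k1 = f(s_n, w_n); k2 = f(s_n + h/2, w_n + (h/2)·k1); w_{n+1} = w_n + h·k2.
s=1.000000, w=-2.260000:
  k1 = f(1.000000, -2.260000) = 3.435200
  k2 = f(1.155000, -1.727544) = 2.625867
  w ← -2.260000 + 0.31·2.625867 = -1.445981
s=1.310000, w=-1.445981:
  k1 = f(1.310000, -1.445981) = 2.197892
  k2 = f(1.465000, -1.105308) = 1.680068
  w ← -1.445981 + 0.31·1.680068 = -0.925160
w(1.62) ≈ -0.9252

-0.9252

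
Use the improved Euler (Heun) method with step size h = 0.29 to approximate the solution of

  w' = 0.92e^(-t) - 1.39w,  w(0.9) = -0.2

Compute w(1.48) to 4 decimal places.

Heun: k1 = f(t_n, w_n); k2 = f(t_n + h, w_n + h·k1); w_{n+1} = w_n + (h/2)·(k1 + k2).
t=0.900000, w=-0.200000:
  k1 = f(0.900000, -0.200000) = 0.652044
  k2 = f(1.190000, -0.010907) = 0.295045
  w ← -0.200000 + (0.29/2)·(0.652044 + 0.295045) = -0.062672
t=1.190000, w=-0.062672:
  k1 = f(1.190000, -0.062672) = 0.366998
  k2 = f(1.480000, 0.043757) = 0.148604
  w ← -0.062672 + (0.29/2)·(0.366998 + 0.148604) = 0.012090
w(1.48) ≈ 0.0121

0.0121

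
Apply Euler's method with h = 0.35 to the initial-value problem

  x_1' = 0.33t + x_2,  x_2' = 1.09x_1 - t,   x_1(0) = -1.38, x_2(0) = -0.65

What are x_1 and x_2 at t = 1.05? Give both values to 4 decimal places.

-2.5673, -2.9122

Euler on (x_1,x_2): x_1_{n+1} = x_1_n + h·x_1', x_2_{n+1} = x_2_n + h·x_2'.
0.000000: (-1.380000, -0.650000); f=(-0.650000, -1.504200) → (-1.607500, -1.176470)
0.350000: (-1.607500, -1.176470); f=(-1.060970, -2.102175) → (-1.978839, -1.912231)
0.700000: (-1.978839, -1.912231); f=(-1.681231, -2.856935) → (-2.567270, -2.912159)
(x_1(1.05), x_2(1.05)) ≈ (-2.5673, -2.9122)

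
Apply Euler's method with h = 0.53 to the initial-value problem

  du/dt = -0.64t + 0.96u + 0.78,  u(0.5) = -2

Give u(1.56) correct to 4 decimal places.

Euler: u_{n+1} = u_n + h·f(t_n, u_n).
t=0.500000, u=-2.000000: f=-1.460000 → u ← -2.000000 + 0.53·(-1.460000) = -2.773800
t=1.030000, u=-2.773800: f=-2.542048 → u ← -2.773800 + 0.53·(-2.542048) = -4.121085
u(1.56) ≈ -4.1211

-4.1211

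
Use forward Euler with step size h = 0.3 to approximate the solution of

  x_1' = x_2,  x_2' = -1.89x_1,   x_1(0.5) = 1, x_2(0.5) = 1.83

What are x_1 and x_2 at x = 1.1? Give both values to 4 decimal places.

Euler on (x_1,x_2): x_1_{n+1} = x_1_n + h·x_1', x_2_{n+1} = x_2_n + h·x_2'.
0.500000: (1.000000, 1.830000); f=(1.830000, -1.890000) → (1.549000, 1.263000)
0.800000: (1.549000, 1.263000); f=(1.263000, -2.927610) → (1.927900, 0.384717)
(x_1(1.1), x_2(1.1)) ≈ (1.9279, 0.3847)

1.9279, 0.3847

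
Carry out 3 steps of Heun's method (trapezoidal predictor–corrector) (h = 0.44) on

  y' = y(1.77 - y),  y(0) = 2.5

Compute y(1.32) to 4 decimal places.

1.8628

Heun: k1 = f(s_n, y_n); k2 = f(s_n + h, y_n + h·k1); y_{n+1} = y_n + (h/2)·(k1 + k2).
s=0.000000, y=2.500000:
  k1 = f(0.000000, 2.500000) = -1.825000
  k2 = f(0.440000, 1.697000) = 0.123881
  y ← 2.500000 + (0.44/2)·(-1.825000 + 0.123881) = 2.125754
s=0.440000, y=2.125754:
  k1 = f(0.440000, 2.125754) = -0.756245
  k2 = f(0.880000, 1.793006) = -0.041250
  y ← 2.125754 + (0.44/2)·(-0.756245 + (-0.041250)) = 1.950305
s=0.880000, y=1.950305:
  k1 = f(0.880000, 1.950305) = -0.351650
  k2 = f(1.320000, 1.795579) = -0.045929
  y ← 1.950305 + (0.44/2)·(-0.351650 + (-0.045929)) = 1.862838
y(1.32) ≈ 1.8628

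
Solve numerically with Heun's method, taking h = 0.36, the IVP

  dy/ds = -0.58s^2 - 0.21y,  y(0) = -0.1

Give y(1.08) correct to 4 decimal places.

-0.3249

Heun: k1 = f(s_n, y_n); k2 = f(s_n + h, y_n + h·k1); y_{n+1} = y_n + (h/2)·(k1 + k2).
s=0.000000, y=-0.100000:
  k1 = f(0.000000, -0.100000) = 0.021000
  k2 = f(0.360000, -0.092440) = -0.055756
  y ← -0.100000 + (0.36/2)·(0.021000 + (-0.055756)) = -0.106256
s=0.360000, y=-0.106256:
  k1 = f(0.360000, -0.106256) = -0.052854
  k2 = f(0.720000, -0.125284) = -0.274362
  y ← -0.106256 + (0.36/2)·(-0.052854 + (-0.274362)) = -0.165155
s=0.720000, y=-0.165155:
  k1 = f(0.720000, -0.165155) = -0.265989
  k2 = f(1.080000, -0.260911) = -0.621721
  y ← -0.165155 + (0.36/2)·(-0.265989 + (-0.621721)) = -0.324943
y(1.08) ≈ -0.3249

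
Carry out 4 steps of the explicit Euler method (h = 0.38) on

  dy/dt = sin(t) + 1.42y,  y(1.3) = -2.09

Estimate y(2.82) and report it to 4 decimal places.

Euler: y_{n+1} = y_n + h·f(t_n, y_n).
t=1.300000, y=-2.090000: f=-2.004242 → y ← -2.090000 + 0.38·(-2.004242) = -2.851612
t=1.680000, y=-2.851612: f=-3.055246 → y ← -2.851612 + 0.38·(-3.055246) = -4.012605
t=2.060000, y=-4.012605: f=-4.815192 → y ← -4.012605 + 0.38·(-4.815192) = -5.842378
t=2.440000, y=-5.842378: f=-7.650742 → y ← -5.842378 + 0.38·(-7.650742) = -8.749660
y(2.82) ≈ -8.7497

-8.7497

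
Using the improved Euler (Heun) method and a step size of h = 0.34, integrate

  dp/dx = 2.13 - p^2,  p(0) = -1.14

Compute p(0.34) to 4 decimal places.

-0.7618

Heun: k1 = f(x_n, p_n); k2 = f(x_n + h, p_n + h·k1); p_{n+1} = p_n + (h/2)·(k1 + k2).
x=0.000000, p=-1.140000:
  k1 = f(0.000000, -1.140000) = 0.830400
  k2 = f(0.340000, -0.857664) = 1.394412
  p ← -1.140000 + (0.34/2)·(0.830400 + 1.394412) = -0.761782
p(0.34) ≈ -0.7618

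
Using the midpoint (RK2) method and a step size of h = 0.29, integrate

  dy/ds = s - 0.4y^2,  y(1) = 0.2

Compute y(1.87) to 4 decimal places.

1.2484

Midpoint: k1 = f(s_n, y_n); k2 = f(s_n + h/2, y_n + (h/2)·k1); y_{n+1} = y_n + h·k2.
s=1.000000, y=0.200000:
  k1 = f(1.000000, 0.200000) = 0.984000
  k2 = f(1.145000, 0.342680) = 1.098028
  y ← 0.200000 + 0.29·1.098028 = 0.518428
s=1.290000, y=0.518428:
  k1 = f(1.290000, 0.518428) = 1.182493
  k2 = f(1.435000, 0.689890) = 1.244621
  y ← 0.518428 + 0.29·1.244621 = 0.879368
s=1.580000, y=0.879368:
  k1 = f(1.580000, 0.879368) = 1.270685
  k2 = f(1.725000, 1.063618) = 1.272487
  y ← 0.879368 + 0.29·1.272487 = 1.248389
y(1.87) ≈ 1.2484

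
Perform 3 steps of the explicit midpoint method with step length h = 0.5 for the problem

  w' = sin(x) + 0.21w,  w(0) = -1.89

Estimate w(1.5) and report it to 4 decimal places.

-1.5468

Midpoint: k1 = f(x_n, w_n); k2 = f(x_n + h/2, w_n + (h/2)·k1); w_{n+1} = w_n + h·k2.
x=0.000000, w=-1.890000:
  k1 = f(0.000000, -1.890000) = -0.396900
  k2 = f(0.250000, -1.989225) = -0.170333
  w ← -1.890000 + 0.5·(-0.170333) = -1.975167
x=0.500000, w=-1.975167:
  k1 = f(0.500000, -1.975167) = 0.064641
  k2 = f(0.750000, -1.959007) = 0.270247
  w ← -1.975167 + 0.5·0.270247 = -1.840043
x=1.000000, w=-1.840043:
  k1 = f(1.000000, -1.840043) = 0.455062
  k2 = f(1.250000, -1.726277) = 0.586466
  w ← -1.840043 + 0.5·0.586466 = -1.546810
w(1.5) ≈ -1.5468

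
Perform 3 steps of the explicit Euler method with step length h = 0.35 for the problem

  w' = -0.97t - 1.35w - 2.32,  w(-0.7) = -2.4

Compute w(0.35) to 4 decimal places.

Euler: w_{n+1} = w_n + h·f(t_n, w_n).
t=-0.700000, w=-2.400000: f=1.599000 → w ← -2.400000 + 0.35·1.599000 = -1.840350
t=-0.350000, w=-1.840350: f=0.503973 → w ← -1.840350 + 0.35·0.503973 = -1.663960
t=0.000000, w=-1.663960: f=-0.073655 → w ← -1.663960 + 0.35·(-0.073655) = -1.689739
w(0.35) ≈ -1.6897

-1.6897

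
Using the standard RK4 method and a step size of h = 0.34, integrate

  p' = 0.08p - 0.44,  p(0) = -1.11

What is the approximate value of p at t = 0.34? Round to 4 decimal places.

RK4: k1 = f(t_n, p_n); k2 = f(t_n + h/2, p_n + (h/2)·k1); k3 = f(t_n + h/2, p_n + (h/2)·k2); k4 = f(t_n + h, p_n + h·k3); p_{n+1} = p_n + (h/6)·(k1 + 2k2 + 2k3 + k4).
t=0.000000, p=-1.110000:
  k1 = f(0.000000, -1.110000) = -0.528800
  k2 = f(0.170000, -1.199896) = -0.535992
  k3 = f(0.170000, -1.201119) = -0.536089
  k4 = f(0.340000, -1.292270) = -0.543382
  p ← -1.110000 + (0.34/6)·(k1 + 2k2 + 2k3 + k4) = -1.292259
p(0.34) ≈ -1.2923

-1.2923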